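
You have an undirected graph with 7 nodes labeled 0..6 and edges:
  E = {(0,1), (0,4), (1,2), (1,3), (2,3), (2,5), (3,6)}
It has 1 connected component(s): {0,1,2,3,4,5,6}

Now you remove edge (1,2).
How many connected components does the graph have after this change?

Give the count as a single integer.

Initial component count: 1
Remove (1,2): not a bridge. Count unchanged: 1.
  After removal, components: {0,1,2,3,4,5,6}
New component count: 1

Answer: 1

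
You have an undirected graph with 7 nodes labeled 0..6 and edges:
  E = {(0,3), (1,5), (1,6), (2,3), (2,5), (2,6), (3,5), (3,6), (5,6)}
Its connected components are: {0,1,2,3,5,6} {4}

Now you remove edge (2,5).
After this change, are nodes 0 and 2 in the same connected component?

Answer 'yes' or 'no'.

Answer: yes

Derivation:
Initial components: {0,1,2,3,5,6} {4}
Removing edge (2,5): not a bridge — component count unchanged at 2.
New components: {0,1,2,3,5,6} {4}
Are 0 and 2 in the same component? yes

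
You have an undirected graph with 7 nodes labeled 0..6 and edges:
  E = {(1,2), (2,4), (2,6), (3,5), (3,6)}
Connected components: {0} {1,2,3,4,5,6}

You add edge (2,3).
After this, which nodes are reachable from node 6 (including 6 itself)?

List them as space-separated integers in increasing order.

Answer: 1 2 3 4 5 6

Derivation:
Before: nodes reachable from 6: {1,2,3,4,5,6}
Adding (2,3): both endpoints already in same component. Reachability from 6 unchanged.
After: nodes reachable from 6: {1,2,3,4,5,6}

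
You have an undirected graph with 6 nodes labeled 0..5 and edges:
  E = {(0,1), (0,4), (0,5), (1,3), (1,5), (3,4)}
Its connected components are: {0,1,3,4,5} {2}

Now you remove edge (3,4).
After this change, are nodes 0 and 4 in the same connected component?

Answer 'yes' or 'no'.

Initial components: {0,1,3,4,5} {2}
Removing edge (3,4): not a bridge — component count unchanged at 2.
New components: {0,1,3,4,5} {2}
Are 0 and 4 in the same component? yes

Answer: yes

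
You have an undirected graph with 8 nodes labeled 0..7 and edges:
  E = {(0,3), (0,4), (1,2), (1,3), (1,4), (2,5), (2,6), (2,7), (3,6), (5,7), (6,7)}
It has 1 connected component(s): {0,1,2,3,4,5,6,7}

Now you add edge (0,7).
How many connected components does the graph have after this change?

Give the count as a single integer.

Initial component count: 1
Add (0,7): endpoints already in same component. Count unchanged: 1.
New component count: 1

Answer: 1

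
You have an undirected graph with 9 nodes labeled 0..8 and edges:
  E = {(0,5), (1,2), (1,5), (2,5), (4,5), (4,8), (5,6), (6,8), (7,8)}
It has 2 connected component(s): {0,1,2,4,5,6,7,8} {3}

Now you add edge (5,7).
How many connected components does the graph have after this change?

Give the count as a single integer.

Answer: 2

Derivation:
Initial component count: 2
Add (5,7): endpoints already in same component. Count unchanged: 2.
New component count: 2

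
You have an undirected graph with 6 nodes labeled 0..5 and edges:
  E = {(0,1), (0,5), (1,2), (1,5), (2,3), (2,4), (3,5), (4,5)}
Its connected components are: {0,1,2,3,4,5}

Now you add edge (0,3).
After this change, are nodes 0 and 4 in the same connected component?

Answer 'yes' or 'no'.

Initial components: {0,1,2,3,4,5}
Adding edge (0,3): both already in same component {0,1,2,3,4,5}. No change.
New components: {0,1,2,3,4,5}
Are 0 and 4 in the same component? yes

Answer: yes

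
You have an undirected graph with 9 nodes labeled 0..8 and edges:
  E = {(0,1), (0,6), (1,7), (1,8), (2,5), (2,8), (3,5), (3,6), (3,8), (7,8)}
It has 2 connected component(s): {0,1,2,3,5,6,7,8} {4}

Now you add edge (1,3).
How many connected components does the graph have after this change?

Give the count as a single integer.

Answer: 2

Derivation:
Initial component count: 2
Add (1,3): endpoints already in same component. Count unchanged: 2.
New component count: 2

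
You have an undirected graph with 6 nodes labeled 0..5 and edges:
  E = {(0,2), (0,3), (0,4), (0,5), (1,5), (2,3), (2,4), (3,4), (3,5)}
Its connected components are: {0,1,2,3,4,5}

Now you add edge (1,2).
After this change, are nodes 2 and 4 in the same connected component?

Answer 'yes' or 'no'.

Answer: yes

Derivation:
Initial components: {0,1,2,3,4,5}
Adding edge (1,2): both already in same component {0,1,2,3,4,5}. No change.
New components: {0,1,2,3,4,5}
Are 2 and 4 in the same component? yes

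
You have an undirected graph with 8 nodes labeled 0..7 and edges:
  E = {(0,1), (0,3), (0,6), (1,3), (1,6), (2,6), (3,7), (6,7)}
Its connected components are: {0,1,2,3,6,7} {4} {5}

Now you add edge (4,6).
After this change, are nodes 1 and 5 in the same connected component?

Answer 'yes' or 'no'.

Answer: no

Derivation:
Initial components: {0,1,2,3,6,7} {4} {5}
Adding edge (4,6): merges {4} and {0,1,2,3,6,7}.
New components: {0,1,2,3,4,6,7} {5}
Are 1 and 5 in the same component? no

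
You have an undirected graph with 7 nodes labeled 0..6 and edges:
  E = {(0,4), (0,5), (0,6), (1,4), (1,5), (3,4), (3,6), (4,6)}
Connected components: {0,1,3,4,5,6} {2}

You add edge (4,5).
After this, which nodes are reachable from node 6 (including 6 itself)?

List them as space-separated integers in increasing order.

Answer: 0 1 3 4 5 6

Derivation:
Before: nodes reachable from 6: {0,1,3,4,5,6}
Adding (4,5): both endpoints already in same component. Reachability from 6 unchanged.
After: nodes reachable from 6: {0,1,3,4,5,6}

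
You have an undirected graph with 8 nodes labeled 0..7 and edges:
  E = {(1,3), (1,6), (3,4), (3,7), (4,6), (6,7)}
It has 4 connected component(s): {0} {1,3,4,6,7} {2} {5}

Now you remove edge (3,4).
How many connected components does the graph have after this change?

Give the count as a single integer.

Initial component count: 4
Remove (3,4): not a bridge. Count unchanged: 4.
  After removal, components: {0} {1,3,4,6,7} {2} {5}
New component count: 4

Answer: 4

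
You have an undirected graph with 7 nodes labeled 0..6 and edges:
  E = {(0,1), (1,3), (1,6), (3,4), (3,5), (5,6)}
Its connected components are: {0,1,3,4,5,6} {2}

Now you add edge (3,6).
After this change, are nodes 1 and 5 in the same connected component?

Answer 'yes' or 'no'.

Initial components: {0,1,3,4,5,6} {2}
Adding edge (3,6): both already in same component {0,1,3,4,5,6}. No change.
New components: {0,1,3,4,5,6} {2}
Are 1 and 5 in the same component? yes

Answer: yes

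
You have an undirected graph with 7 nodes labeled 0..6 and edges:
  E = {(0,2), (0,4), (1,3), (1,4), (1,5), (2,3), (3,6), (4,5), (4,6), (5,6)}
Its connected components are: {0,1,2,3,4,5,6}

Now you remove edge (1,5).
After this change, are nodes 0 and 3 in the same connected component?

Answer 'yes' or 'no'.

Initial components: {0,1,2,3,4,5,6}
Removing edge (1,5): not a bridge — component count unchanged at 1.
New components: {0,1,2,3,4,5,6}
Are 0 and 3 in the same component? yes

Answer: yes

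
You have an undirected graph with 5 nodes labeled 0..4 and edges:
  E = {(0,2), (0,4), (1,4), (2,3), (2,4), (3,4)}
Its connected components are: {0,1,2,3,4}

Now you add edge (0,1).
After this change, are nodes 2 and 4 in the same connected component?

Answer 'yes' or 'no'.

Answer: yes

Derivation:
Initial components: {0,1,2,3,4}
Adding edge (0,1): both already in same component {0,1,2,3,4}. No change.
New components: {0,1,2,3,4}
Are 2 and 4 in the same component? yes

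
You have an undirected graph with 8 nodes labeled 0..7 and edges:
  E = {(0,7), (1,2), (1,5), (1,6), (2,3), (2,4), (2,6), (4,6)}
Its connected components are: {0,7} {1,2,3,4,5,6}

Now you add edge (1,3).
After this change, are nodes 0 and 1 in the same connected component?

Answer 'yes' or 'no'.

Answer: no

Derivation:
Initial components: {0,7} {1,2,3,4,5,6}
Adding edge (1,3): both already in same component {1,2,3,4,5,6}. No change.
New components: {0,7} {1,2,3,4,5,6}
Are 0 and 1 in the same component? no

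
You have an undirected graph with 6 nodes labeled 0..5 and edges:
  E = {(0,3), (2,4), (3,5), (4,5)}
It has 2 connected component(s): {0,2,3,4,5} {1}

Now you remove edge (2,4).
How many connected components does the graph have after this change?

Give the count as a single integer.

Initial component count: 2
Remove (2,4): it was a bridge. Count increases: 2 -> 3.
  After removal, components: {0,3,4,5} {1} {2}
New component count: 3

Answer: 3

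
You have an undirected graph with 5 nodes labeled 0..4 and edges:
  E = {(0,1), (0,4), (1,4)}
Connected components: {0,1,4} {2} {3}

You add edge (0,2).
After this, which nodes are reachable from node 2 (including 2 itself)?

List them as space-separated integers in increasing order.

Answer: 0 1 2 4

Derivation:
Before: nodes reachable from 2: {2}
Adding (0,2): merges 2's component with another. Reachability grows.
After: nodes reachable from 2: {0,1,2,4}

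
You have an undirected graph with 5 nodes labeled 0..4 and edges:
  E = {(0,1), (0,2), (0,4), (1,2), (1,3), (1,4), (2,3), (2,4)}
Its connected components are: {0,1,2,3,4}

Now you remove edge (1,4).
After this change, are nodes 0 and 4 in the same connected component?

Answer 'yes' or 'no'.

Answer: yes

Derivation:
Initial components: {0,1,2,3,4}
Removing edge (1,4): not a bridge — component count unchanged at 1.
New components: {0,1,2,3,4}
Are 0 and 4 in the same component? yes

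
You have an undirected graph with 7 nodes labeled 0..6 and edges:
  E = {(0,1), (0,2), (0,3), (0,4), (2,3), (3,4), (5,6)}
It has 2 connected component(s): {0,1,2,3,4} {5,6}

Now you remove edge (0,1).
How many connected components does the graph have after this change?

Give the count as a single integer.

Answer: 3

Derivation:
Initial component count: 2
Remove (0,1): it was a bridge. Count increases: 2 -> 3.
  After removal, components: {0,2,3,4} {1} {5,6}
New component count: 3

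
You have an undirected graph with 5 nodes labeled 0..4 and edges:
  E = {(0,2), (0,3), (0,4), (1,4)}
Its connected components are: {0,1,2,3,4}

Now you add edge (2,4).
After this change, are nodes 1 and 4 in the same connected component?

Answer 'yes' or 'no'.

Answer: yes

Derivation:
Initial components: {0,1,2,3,4}
Adding edge (2,4): both already in same component {0,1,2,3,4}. No change.
New components: {0,1,2,3,4}
Are 1 and 4 in the same component? yes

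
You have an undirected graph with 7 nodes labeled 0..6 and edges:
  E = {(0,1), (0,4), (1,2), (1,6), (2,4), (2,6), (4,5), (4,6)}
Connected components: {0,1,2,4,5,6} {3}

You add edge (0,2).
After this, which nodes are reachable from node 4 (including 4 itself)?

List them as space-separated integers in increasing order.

Answer: 0 1 2 4 5 6

Derivation:
Before: nodes reachable from 4: {0,1,2,4,5,6}
Adding (0,2): both endpoints already in same component. Reachability from 4 unchanged.
After: nodes reachable from 4: {0,1,2,4,5,6}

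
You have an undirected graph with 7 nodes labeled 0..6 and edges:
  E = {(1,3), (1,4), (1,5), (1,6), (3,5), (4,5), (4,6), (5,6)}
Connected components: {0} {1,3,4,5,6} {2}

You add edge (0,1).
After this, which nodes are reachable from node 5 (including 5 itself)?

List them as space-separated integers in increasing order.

Before: nodes reachable from 5: {1,3,4,5,6}
Adding (0,1): merges 5's component with another. Reachability grows.
After: nodes reachable from 5: {0,1,3,4,5,6}

Answer: 0 1 3 4 5 6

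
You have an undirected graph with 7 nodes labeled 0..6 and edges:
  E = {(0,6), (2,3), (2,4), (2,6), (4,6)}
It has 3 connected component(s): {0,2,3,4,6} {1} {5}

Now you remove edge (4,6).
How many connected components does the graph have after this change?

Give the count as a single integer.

Answer: 3

Derivation:
Initial component count: 3
Remove (4,6): not a bridge. Count unchanged: 3.
  After removal, components: {0,2,3,4,6} {1} {5}
New component count: 3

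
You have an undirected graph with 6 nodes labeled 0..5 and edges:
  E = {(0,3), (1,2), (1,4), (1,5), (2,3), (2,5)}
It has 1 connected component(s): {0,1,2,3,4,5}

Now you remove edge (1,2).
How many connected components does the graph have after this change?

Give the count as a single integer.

Answer: 1

Derivation:
Initial component count: 1
Remove (1,2): not a bridge. Count unchanged: 1.
  After removal, components: {0,1,2,3,4,5}
New component count: 1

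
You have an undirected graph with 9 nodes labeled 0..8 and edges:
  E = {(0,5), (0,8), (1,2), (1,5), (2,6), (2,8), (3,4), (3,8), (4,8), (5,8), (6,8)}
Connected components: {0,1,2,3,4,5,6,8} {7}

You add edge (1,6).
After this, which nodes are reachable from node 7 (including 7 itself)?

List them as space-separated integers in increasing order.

Answer: 7

Derivation:
Before: nodes reachable from 7: {7}
Adding (1,6): both endpoints already in same component. Reachability from 7 unchanged.
After: nodes reachable from 7: {7}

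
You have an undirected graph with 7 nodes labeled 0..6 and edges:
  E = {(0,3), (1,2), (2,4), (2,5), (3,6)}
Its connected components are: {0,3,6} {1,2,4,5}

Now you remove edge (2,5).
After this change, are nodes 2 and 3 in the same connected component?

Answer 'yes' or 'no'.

Answer: no

Derivation:
Initial components: {0,3,6} {1,2,4,5}
Removing edge (2,5): it was a bridge — component count 2 -> 3.
New components: {0,3,6} {1,2,4} {5}
Are 2 and 3 in the same component? no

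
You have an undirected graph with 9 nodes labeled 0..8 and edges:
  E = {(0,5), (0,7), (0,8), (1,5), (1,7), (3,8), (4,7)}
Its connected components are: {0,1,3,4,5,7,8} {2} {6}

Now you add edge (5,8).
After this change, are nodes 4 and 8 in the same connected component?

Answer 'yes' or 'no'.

Initial components: {0,1,3,4,5,7,8} {2} {6}
Adding edge (5,8): both already in same component {0,1,3,4,5,7,8}. No change.
New components: {0,1,3,4,5,7,8} {2} {6}
Are 4 and 8 in the same component? yes

Answer: yes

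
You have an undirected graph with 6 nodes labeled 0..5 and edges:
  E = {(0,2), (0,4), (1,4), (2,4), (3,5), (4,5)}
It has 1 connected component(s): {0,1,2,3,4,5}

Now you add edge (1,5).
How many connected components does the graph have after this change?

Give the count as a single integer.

Initial component count: 1
Add (1,5): endpoints already in same component. Count unchanged: 1.
New component count: 1

Answer: 1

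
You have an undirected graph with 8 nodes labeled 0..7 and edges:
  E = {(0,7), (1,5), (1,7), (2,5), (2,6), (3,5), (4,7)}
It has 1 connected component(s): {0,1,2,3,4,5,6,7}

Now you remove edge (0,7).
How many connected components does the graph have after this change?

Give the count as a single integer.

Answer: 2

Derivation:
Initial component count: 1
Remove (0,7): it was a bridge. Count increases: 1 -> 2.
  After removal, components: {0} {1,2,3,4,5,6,7}
New component count: 2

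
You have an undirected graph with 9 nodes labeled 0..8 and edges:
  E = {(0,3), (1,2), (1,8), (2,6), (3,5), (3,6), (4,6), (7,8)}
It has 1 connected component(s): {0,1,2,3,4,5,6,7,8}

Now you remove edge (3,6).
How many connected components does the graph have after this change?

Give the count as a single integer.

Initial component count: 1
Remove (3,6): it was a bridge. Count increases: 1 -> 2.
  After removal, components: {0,3,5} {1,2,4,6,7,8}
New component count: 2

Answer: 2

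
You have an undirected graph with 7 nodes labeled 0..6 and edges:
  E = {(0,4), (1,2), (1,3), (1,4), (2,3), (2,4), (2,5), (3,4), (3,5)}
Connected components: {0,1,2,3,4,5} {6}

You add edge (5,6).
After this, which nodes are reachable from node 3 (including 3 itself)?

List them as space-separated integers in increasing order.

Answer: 0 1 2 3 4 5 6

Derivation:
Before: nodes reachable from 3: {0,1,2,3,4,5}
Adding (5,6): merges 3's component with another. Reachability grows.
After: nodes reachable from 3: {0,1,2,3,4,5,6}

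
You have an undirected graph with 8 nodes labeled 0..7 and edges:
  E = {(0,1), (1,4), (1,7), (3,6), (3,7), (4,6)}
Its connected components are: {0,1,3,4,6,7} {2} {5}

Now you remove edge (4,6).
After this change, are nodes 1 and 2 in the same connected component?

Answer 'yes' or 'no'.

Answer: no

Derivation:
Initial components: {0,1,3,4,6,7} {2} {5}
Removing edge (4,6): not a bridge — component count unchanged at 3.
New components: {0,1,3,4,6,7} {2} {5}
Are 1 and 2 in the same component? no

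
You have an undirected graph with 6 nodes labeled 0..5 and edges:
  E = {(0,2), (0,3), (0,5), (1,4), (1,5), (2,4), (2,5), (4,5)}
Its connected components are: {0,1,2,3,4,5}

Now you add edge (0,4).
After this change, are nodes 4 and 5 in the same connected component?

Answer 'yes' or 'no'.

Answer: yes

Derivation:
Initial components: {0,1,2,3,4,5}
Adding edge (0,4): both already in same component {0,1,2,3,4,5}. No change.
New components: {0,1,2,3,4,5}
Are 4 and 5 in the same component? yes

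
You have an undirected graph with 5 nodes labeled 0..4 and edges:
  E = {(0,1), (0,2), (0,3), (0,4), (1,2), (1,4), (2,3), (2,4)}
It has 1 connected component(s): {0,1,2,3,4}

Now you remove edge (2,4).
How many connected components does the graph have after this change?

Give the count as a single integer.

Answer: 1

Derivation:
Initial component count: 1
Remove (2,4): not a bridge. Count unchanged: 1.
  After removal, components: {0,1,2,3,4}
New component count: 1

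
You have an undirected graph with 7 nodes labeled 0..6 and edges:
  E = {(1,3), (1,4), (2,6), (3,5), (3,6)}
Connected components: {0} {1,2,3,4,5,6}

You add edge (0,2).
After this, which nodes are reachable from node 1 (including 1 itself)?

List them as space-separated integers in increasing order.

Before: nodes reachable from 1: {1,2,3,4,5,6}
Adding (0,2): merges 1's component with another. Reachability grows.
After: nodes reachable from 1: {0,1,2,3,4,5,6}

Answer: 0 1 2 3 4 5 6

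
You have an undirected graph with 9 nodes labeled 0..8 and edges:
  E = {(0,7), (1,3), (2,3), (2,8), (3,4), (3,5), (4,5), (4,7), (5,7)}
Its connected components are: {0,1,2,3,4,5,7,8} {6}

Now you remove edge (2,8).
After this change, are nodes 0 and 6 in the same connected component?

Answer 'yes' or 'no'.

Initial components: {0,1,2,3,4,5,7,8} {6}
Removing edge (2,8): it was a bridge — component count 2 -> 3.
New components: {0,1,2,3,4,5,7} {6} {8}
Are 0 and 6 in the same component? no

Answer: no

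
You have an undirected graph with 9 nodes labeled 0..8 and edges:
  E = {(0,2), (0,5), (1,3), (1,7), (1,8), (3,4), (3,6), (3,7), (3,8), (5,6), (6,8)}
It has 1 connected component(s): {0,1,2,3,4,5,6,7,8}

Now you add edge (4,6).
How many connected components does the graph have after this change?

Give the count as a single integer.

Initial component count: 1
Add (4,6): endpoints already in same component. Count unchanged: 1.
New component count: 1

Answer: 1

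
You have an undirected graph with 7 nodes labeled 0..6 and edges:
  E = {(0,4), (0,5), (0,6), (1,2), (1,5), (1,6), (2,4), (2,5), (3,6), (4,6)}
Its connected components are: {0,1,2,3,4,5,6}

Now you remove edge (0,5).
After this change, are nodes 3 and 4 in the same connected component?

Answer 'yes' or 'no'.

Initial components: {0,1,2,3,4,5,6}
Removing edge (0,5): not a bridge — component count unchanged at 1.
New components: {0,1,2,3,4,5,6}
Are 3 and 4 in the same component? yes

Answer: yes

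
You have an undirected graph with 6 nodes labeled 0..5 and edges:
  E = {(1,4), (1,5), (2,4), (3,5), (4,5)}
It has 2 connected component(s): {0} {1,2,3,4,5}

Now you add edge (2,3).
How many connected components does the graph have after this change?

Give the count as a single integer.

Initial component count: 2
Add (2,3): endpoints already in same component. Count unchanged: 2.
New component count: 2

Answer: 2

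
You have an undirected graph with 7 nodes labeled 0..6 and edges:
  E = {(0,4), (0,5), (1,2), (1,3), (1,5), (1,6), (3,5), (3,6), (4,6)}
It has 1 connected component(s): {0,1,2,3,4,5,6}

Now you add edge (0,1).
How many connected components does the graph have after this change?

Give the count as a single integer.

Answer: 1

Derivation:
Initial component count: 1
Add (0,1): endpoints already in same component. Count unchanged: 1.
New component count: 1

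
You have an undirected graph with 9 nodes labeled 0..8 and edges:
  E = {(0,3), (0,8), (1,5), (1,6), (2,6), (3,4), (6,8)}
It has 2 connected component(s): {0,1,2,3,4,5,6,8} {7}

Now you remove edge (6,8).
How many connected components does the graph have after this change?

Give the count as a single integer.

Answer: 3

Derivation:
Initial component count: 2
Remove (6,8): it was a bridge. Count increases: 2 -> 3.
  After removal, components: {0,3,4,8} {1,2,5,6} {7}
New component count: 3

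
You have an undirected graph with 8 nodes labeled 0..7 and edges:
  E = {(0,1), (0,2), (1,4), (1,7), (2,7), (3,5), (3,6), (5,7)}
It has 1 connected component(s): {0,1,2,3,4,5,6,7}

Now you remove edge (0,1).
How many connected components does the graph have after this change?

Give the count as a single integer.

Initial component count: 1
Remove (0,1): not a bridge. Count unchanged: 1.
  After removal, components: {0,1,2,3,4,5,6,7}
New component count: 1

Answer: 1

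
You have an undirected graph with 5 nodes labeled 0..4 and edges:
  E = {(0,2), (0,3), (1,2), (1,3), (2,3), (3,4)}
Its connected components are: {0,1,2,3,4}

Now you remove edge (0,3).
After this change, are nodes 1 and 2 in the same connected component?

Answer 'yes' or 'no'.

Answer: yes

Derivation:
Initial components: {0,1,2,3,4}
Removing edge (0,3): not a bridge — component count unchanged at 1.
New components: {0,1,2,3,4}
Are 1 and 2 in the same component? yes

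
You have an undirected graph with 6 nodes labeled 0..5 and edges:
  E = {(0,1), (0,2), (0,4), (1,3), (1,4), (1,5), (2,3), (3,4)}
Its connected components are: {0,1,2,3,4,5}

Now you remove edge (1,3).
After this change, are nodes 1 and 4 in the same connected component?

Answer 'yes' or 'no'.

Answer: yes

Derivation:
Initial components: {0,1,2,3,4,5}
Removing edge (1,3): not a bridge — component count unchanged at 1.
New components: {0,1,2,3,4,5}
Are 1 and 4 in the same component? yes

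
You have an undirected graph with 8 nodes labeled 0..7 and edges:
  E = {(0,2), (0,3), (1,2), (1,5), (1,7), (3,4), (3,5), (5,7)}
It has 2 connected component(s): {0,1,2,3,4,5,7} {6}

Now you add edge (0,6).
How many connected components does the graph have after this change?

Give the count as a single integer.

Answer: 1

Derivation:
Initial component count: 2
Add (0,6): merges two components. Count decreases: 2 -> 1.
New component count: 1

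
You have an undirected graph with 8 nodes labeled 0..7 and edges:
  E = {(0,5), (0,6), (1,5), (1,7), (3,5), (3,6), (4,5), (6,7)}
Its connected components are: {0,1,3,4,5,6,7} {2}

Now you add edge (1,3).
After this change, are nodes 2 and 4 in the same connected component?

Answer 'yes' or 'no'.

Answer: no

Derivation:
Initial components: {0,1,3,4,5,6,7} {2}
Adding edge (1,3): both already in same component {0,1,3,4,5,6,7}. No change.
New components: {0,1,3,4,5,6,7} {2}
Are 2 and 4 in the same component? no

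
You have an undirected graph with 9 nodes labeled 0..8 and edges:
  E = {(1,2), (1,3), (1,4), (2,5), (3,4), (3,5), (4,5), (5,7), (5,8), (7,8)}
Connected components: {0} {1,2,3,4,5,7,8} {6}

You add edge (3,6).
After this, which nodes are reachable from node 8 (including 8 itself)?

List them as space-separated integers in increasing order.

Answer: 1 2 3 4 5 6 7 8

Derivation:
Before: nodes reachable from 8: {1,2,3,4,5,7,8}
Adding (3,6): merges 8's component with another. Reachability grows.
After: nodes reachable from 8: {1,2,3,4,5,6,7,8}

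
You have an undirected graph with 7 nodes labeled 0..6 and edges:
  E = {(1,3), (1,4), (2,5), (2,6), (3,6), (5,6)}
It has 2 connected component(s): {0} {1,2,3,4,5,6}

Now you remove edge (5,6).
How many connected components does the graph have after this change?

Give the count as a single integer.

Initial component count: 2
Remove (5,6): not a bridge. Count unchanged: 2.
  After removal, components: {0} {1,2,3,4,5,6}
New component count: 2

Answer: 2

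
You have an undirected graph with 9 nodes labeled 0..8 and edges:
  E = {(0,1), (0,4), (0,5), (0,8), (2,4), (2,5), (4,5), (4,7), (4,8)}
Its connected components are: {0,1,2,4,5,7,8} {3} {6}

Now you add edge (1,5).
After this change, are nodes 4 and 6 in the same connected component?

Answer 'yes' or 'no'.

Initial components: {0,1,2,4,5,7,8} {3} {6}
Adding edge (1,5): both already in same component {0,1,2,4,5,7,8}. No change.
New components: {0,1,2,4,5,7,8} {3} {6}
Are 4 and 6 in the same component? no

Answer: no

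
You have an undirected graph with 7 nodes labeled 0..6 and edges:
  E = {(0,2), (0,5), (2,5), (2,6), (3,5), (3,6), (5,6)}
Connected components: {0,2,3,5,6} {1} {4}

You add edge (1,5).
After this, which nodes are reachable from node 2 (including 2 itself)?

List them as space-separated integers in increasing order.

Answer: 0 1 2 3 5 6

Derivation:
Before: nodes reachable from 2: {0,2,3,5,6}
Adding (1,5): merges 2's component with another. Reachability grows.
After: nodes reachable from 2: {0,1,2,3,5,6}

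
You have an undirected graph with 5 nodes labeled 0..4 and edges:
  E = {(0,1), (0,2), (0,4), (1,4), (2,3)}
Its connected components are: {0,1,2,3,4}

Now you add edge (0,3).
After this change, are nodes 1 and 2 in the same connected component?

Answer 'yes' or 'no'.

Initial components: {0,1,2,3,4}
Adding edge (0,3): both already in same component {0,1,2,3,4}. No change.
New components: {0,1,2,3,4}
Are 1 and 2 in the same component? yes

Answer: yes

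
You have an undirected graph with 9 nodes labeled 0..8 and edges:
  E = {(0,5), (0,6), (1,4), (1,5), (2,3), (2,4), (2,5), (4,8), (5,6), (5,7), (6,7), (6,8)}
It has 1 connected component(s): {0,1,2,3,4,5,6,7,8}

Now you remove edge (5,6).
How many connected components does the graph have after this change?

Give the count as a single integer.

Answer: 1

Derivation:
Initial component count: 1
Remove (5,6): not a bridge. Count unchanged: 1.
  After removal, components: {0,1,2,3,4,5,6,7,8}
New component count: 1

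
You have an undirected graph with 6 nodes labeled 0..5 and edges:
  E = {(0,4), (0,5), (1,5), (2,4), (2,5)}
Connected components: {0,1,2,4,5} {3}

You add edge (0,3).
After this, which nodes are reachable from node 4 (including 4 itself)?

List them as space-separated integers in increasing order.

Before: nodes reachable from 4: {0,1,2,4,5}
Adding (0,3): merges 4's component with another. Reachability grows.
After: nodes reachable from 4: {0,1,2,3,4,5}

Answer: 0 1 2 3 4 5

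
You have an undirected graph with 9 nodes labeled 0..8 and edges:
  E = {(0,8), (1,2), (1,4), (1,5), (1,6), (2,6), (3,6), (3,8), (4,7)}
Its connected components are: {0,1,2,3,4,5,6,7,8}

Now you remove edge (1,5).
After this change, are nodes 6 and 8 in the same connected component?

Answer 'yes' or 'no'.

Initial components: {0,1,2,3,4,5,6,7,8}
Removing edge (1,5): it was a bridge — component count 1 -> 2.
New components: {0,1,2,3,4,6,7,8} {5}
Are 6 and 8 in the same component? yes

Answer: yes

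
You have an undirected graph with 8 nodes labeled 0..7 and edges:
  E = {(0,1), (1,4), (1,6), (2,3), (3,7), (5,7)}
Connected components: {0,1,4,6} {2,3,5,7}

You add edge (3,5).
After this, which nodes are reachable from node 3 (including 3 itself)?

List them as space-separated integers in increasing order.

Before: nodes reachable from 3: {2,3,5,7}
Adding (3,5): both endpoints already in same component. Reachability from 3 unchanged.
After: nodes reachable from 3: {2,3,5,7}

Answer: 2 3 5 7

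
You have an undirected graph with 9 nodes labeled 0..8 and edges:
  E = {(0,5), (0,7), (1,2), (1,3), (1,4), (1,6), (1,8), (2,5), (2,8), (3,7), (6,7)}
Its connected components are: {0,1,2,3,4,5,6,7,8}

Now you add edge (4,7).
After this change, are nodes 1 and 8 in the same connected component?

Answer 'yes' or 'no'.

Answer: yes

Derivation:
Initial components: {0,1,2,3,4,5,6,7,8}
Adding edge (4,7): both already in same component {0,1,2,3,4,5,6,7,8}. No change.
New components: {0,1,2,3,4,5,6,7,8}
Are 1 and 8 in the same component? yes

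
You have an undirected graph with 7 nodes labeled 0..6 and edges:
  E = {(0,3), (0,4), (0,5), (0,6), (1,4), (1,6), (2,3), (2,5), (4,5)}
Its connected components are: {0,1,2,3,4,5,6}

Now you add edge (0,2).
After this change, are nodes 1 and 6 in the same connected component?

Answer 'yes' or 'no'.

Initial components: {0,1,2,3,4,5,6}
Adding edge (0,2): both already in same component {0,1,2,3,4,5,6}. No change.
New components: {0,1,2,3,4,5,6}
Are 1 and 6 in the same component? yes

Answer: yes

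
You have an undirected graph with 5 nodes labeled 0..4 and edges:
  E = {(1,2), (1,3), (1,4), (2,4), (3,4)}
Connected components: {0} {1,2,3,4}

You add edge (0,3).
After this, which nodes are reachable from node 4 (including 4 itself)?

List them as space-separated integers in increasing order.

Before: nodes reachable from 4: {1,2,3,4}
Adding (0,3): merges 4's component with another. Reachability grows.
After: nodes reachable from 4: {0,1,2,3,4}

Answer: 0 1 2 3 4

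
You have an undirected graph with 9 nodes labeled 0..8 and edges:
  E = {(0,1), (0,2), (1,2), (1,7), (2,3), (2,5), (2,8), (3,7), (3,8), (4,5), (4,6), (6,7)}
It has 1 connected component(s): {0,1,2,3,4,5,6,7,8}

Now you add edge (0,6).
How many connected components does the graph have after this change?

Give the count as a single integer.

Answer: 1

Derivation:
Initial component count: 1
Add (0,6): endpoints already in same component. Count unchanged: 1.
New component count: 1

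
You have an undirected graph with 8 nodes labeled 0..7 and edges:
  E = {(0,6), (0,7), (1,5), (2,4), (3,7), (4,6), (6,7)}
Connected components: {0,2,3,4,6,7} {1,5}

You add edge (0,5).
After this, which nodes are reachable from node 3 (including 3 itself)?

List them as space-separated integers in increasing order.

Before: nodes reachable from 3: {0,2,3,4,6,7}
Adding (0,5): merges 3's component with another. Reachability grows.
After: nodes reachable from 3: {0,1,2,3,4,5,6,7}

Answer: 0 1 2 3 4 5 6 7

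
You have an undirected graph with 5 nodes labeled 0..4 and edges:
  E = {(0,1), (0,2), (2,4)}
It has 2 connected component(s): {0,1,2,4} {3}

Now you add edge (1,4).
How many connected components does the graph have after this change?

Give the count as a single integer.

Initial component count: 2
Add (1,4): endpoints already in same component. Count unchanged: 2.
New component count: 2

Answer: 2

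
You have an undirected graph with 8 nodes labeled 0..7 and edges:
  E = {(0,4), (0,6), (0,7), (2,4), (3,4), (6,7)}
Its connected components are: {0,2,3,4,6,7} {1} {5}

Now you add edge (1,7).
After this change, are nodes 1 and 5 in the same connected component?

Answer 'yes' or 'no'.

Initial components: {0,2,3,4,6,7} {1} {5}
Adding edge (1,7): merges {1} and {0,2,3,4,6,7}.
New components: {0,1,2,3,4,6,7} {5}
Are 1 and 5 in the same component? no

Answer: no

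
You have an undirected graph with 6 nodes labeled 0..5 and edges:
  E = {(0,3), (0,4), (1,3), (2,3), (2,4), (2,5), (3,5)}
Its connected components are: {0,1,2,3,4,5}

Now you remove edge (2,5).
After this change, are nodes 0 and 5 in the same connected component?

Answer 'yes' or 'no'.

Initial components: {0,1,2,3,4,5}
Removing edge (2,5): not a bridge — component count unchanged at 1.
New components: {0,1,2,3,4,5}
Are 0 and 5 in the same component? yes

Answer: yes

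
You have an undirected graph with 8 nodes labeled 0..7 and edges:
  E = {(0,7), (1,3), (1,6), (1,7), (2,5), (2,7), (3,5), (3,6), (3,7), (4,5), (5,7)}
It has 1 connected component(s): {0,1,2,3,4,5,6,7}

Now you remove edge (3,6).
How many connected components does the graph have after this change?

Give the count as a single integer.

Answer: 1

Derivation:
Initial component count: 1
Remove (3,6): not a bridge. Count unchanged: 1.
  After removal, components: {0,1,2,3,4,5,6,7}
New component count: 1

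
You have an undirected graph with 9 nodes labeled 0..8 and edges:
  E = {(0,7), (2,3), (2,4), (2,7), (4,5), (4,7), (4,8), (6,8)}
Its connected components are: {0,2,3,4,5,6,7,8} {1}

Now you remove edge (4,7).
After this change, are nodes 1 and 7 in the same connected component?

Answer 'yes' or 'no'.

Answer: no

Derivation:
Initial components: {0,2,3,4,5,6,7,8} {1}
Removing edge (4,7): not a bridge — component count unchanged at 2.
New components: {0,2,3,4,5,6,7,8} {1}
Are 1 and 7 in the same component? no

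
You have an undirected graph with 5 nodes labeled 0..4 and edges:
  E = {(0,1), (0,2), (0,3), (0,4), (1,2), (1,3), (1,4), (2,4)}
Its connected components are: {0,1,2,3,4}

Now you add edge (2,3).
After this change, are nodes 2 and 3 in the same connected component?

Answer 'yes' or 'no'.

Answer: yes

Derivation:
Initial components: {0,1,2,3,4}
Adding edge (2,3): both already in same component {0,1,2,3,4}. No change.
New components: {0,1,2,3,4}
Are 2 and 3 in the same component? yes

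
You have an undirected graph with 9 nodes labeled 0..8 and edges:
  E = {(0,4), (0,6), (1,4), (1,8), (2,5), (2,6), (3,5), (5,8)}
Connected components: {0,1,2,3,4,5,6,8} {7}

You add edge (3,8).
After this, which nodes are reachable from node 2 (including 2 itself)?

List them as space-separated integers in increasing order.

Answer: 0 1 2 3 4 5 6 8

Derivation:
Before: nodes reachable from 2: {0,1,2,3,4,5,6,8}
Adding (3,8): both endpoints already in same component. Reachability from 2 unchanged.
After: nodes reachable from 2: {0,1,2,3,4,5,6,8}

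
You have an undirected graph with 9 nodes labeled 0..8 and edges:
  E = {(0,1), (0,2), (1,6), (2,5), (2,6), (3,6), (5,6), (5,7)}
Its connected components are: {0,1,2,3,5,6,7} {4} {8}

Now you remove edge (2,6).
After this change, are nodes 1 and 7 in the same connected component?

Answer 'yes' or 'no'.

Answer: yes

Derivation:
Initial components: {0,1,2,3,5,6,7} {4} {8}
Removing edge (2,6): not a bridge — component count unchanged at 3.
New components: {0,1,2,3,5,6,7} {4} {8}
Are 1 and 7 in the same component? yes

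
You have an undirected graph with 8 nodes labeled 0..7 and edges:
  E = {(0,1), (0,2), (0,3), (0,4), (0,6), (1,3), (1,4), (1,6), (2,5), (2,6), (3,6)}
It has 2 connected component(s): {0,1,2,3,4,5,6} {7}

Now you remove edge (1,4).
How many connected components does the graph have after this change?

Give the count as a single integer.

Answer: 2

Derivation:
Initial component count: 2
Remove (1,4): not a bridge. Count unchanged: 2.
  After removal, components: {0,1,2,3,4,5,6} {7}
New component count: 2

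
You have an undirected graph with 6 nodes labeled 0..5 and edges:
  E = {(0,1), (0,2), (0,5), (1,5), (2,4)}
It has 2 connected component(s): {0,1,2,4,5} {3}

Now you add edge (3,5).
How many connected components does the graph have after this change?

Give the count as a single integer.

Answer: 1

Derivation:
Initial component count: 2
Add (3,5): merges two components. Count decreases: 2 -> 1.
New component count: 1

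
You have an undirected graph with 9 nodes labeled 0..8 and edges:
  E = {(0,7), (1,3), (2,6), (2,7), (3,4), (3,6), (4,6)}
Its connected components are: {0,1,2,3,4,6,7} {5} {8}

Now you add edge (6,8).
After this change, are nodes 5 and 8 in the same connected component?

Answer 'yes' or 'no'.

Initial components: {0,1,2,3,4,6,7} {5} {8}
Adding edge (6,8): merges {0,1,2,3,4,6,7} and {8}.
New components: {0,1,2,3,4,6,7,8} {5}
Are 5 and 8 in the same component? no

Answer: no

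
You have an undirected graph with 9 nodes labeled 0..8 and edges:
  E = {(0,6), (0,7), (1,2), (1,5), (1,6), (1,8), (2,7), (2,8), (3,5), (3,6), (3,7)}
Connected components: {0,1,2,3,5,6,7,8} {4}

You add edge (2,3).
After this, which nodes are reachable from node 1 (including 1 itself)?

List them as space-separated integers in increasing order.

Answer: 0 1 2 3 5 6 7 8

Derivation:
Before: nodes reachable from 1: {0,1,2,3,5,6,7,8}
Adding (2,3): both endpoints already in same component. Reachability from 1 unchanged.
After: nodes reachable from 1: {0,1,2,3,5,6,7,8}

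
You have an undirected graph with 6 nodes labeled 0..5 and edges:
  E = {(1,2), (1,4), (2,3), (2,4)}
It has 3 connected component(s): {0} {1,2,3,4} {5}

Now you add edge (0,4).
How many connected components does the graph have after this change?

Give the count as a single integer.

Answer: 2

Derivation:
Initial component count: 3
Add (0,4): merges two components. Count decreases: 3 -> 2.
New component count: 2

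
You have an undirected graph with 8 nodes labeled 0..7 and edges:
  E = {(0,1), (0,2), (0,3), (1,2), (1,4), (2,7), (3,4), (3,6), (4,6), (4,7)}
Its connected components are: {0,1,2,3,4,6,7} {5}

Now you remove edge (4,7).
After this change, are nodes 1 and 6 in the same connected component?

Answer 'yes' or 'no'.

Initial components: {0,1,2,3,4,6,7} {5}
Removing edge (4,7): not a bridge — component count unchanged at 2.
New components: {0,1,2,3,4,6,7} {5}
Are 1 and 6 in the same component? yes

Answer: yes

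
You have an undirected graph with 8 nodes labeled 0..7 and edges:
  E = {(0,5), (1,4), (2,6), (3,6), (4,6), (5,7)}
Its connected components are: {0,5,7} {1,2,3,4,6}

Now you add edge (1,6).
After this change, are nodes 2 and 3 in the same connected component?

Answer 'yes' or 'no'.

Answer: yes

Derivation:
Initial components: {0,5,7} {1,2,3,4,6}
Adding edge (1,6): both already in same component {1,2,3,4,6}. No change.
New components: {0,5,7} {1,2,3,4,6}
Are 2 and 3 in the same component? yes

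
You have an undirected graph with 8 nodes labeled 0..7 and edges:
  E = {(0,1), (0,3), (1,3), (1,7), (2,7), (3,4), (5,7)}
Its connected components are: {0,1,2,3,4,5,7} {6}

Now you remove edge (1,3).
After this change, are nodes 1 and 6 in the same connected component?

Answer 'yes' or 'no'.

Answer: no

Derivation:
Initial components: {0,1,2,3,4,5,7} {6}
Removing edge (1,3): not a bridge — component count unchanged at 2.
New components: {0,1,2,3,4,5,7} {6}
Are 1 and 6 in the same component? no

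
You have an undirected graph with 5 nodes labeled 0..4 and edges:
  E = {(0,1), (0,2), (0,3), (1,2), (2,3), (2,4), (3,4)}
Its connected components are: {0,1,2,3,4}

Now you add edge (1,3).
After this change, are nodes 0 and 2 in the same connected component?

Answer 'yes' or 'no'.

Initial components: {0,1,2,3,4}
Adding edge (1,3): both already in same component {0,1,2,3,4}. No change.
New components: {0,1,2,3,4}
Are 0 and 2 in the same component? yes

Answer: yes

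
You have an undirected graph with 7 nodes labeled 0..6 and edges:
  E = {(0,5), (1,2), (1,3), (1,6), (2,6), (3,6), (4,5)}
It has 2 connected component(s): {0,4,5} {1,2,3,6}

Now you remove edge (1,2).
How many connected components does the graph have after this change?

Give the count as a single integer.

Answer: 2

Derivation:
Initial component count: 2
Remove (1,2): not a bridge. Count unchanged: 2.
  After removal, components: {0,4,5} {1,2,3,6}
New component count: 2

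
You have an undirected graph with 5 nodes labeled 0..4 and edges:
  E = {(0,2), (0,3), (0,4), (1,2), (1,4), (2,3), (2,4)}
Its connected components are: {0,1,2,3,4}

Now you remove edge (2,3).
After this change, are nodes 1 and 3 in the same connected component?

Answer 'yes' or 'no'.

Answer: yes

Derivation:
Initial components: {0,1,2,3,4}
Removing edge (2,3): not a bridge — component count unchanged at 1.
New components: {0,1,2,3,4}
Are 1 and 3 in the same component? yes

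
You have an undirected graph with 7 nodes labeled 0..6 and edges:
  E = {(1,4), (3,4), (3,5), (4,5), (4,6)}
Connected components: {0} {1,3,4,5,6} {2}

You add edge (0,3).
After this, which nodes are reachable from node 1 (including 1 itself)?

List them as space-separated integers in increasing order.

Before: nodes reachable from 1: {1,3,4,5,6}
Adding (0,3): merges 1's component with another. Reachability grows.
After: nodes reachable from 1: {0,1,3,4,5,6}

Answer: 0 1 3 4 5 6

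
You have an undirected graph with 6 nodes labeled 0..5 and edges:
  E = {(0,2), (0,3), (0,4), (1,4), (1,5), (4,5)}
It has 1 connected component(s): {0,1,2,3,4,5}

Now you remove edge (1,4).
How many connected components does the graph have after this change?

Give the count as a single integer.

Answer: 1

Derivation:
Initial component count: 1
Remove (1,4): not a bridge. Count unchanged: 1.
  After removal, components: {0,1,2,3,4,5}
New component count: 1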